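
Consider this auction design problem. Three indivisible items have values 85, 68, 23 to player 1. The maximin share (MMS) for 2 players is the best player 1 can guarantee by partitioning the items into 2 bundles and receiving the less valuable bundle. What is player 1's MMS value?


Step 1: Item values = 85, 68, 23
Step 2: Enumerate all 2-bundle partitions and take the smaller bundle:
  Partition 1: {85} vs {68,23} -> bundles 85, 91; min = 85
  Partition 2: {68} vs {85,23} -> bundles 68, 108; min = 68
  Partition 3: {23} vs {85,68} -> bundles 23, 153; min = 23
Step 3: MMS = max(85, 68, 23) = 85

85


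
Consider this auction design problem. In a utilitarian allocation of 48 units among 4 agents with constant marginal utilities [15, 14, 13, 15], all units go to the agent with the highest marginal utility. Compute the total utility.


Step 1: The marginal utilities are [15, 14, 13, 15]
Step 2: The highest marginal utility is 15
Step 3: All 48 units go to that agent
Step 4: Total utility = 15 * 48 = 720

720


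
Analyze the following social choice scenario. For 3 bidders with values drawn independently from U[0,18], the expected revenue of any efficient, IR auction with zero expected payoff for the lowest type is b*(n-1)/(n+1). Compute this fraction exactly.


Step 1: By Revenue Equivalence, expected revenue = b*(n-1)/(n+1)
Step 2: Substituting n = 3, b = 18
Step 3: Revenue = 18*(3-1)/(3+1) = 18*2/4
Step 4: Revenue = 36/4 = 9

9


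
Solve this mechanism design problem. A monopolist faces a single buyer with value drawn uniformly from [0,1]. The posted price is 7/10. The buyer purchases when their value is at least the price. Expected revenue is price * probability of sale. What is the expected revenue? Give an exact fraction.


Step 1: Posted price r = 7/10, value support [0,1]
Step 2: P(v >= r) = (1 - 7/10)/1 = 3/10
Step 3: Expected revenue = r * P(v >= r) = 7/10 * 3/10
Step 4: Revenue = 21/100

21/100


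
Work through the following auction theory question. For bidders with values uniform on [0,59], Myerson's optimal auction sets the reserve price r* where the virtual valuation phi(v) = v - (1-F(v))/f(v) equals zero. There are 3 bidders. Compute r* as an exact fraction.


Step 1: For U[0,59], F(v) = v/59 and f(v) = 1/59
Step 2: phi(v) = v - (1 - v/59)/(1/59) = v - (59 - v) = 2v - 59
Step 3: Set phi(r*) = 0: 2r* - 59 = 0
Step 4: r* = 59/2 (the number of bidders n = 3 does not enter)

59/2


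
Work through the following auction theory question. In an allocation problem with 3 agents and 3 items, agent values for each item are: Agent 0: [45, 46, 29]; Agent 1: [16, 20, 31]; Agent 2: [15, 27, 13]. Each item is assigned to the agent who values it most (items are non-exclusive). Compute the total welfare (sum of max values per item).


Step 1: For each item, find the maximum value among all agents.
Step 2: Item 0 -> Agent 0 (value 45)
Step 3: Item 1 -> Agent 0 (value 46)
Step 4: Item 2 -> Agent 1 (value 31)
Step 5: Total welfare = 45 + 46 + 31 = 122

122


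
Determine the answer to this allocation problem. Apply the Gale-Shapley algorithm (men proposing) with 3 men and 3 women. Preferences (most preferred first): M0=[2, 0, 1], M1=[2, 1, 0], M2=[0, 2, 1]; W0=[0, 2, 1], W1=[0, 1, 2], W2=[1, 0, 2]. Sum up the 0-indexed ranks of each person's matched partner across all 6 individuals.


Step 1: Run Gale-Shapley (men propose, women hold best offer):
  M0 proposes to W2; she accepts
  M1 proposes to W2; she switches from M0
  M2 proposes to W0; she accepts
  M0 proposes to W0; she switches from M2
  M2 proposes to W2; rejected
  M2 proposes to W1; she accepts
Step 2: Final matching: W0-M0, W1-M2, W2-M1
Step 3: 0-indexed ranks (man's rank of his match, then woman's): 1 + 0 + 2 + 2 + 0 + 0
Step 4: Total rank sum = 5

5


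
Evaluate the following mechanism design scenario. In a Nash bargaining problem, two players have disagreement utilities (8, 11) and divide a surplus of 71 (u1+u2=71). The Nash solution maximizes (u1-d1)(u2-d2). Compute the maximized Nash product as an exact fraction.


Step 1: The Nash solution splits surplus symmetrically above the disagreement point
Step 2: u1 = (total + d1 - d2)/2 = (71 + 8 - 11)/2 = 34
Step 3: u2 = (total - d1 + d2)/2 = (71 - 8 + 11)/2 = 37
Step 4: Nash product = (34 - 8) * (37 - 11)
Step 5: = 26 * 26 = 676

676


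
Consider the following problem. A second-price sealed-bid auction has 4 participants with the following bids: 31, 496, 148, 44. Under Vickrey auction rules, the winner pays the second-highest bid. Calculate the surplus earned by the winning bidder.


Step 1: Sort bids in descending order: 496, 148, 44, 31
Step 2: The winning bid is the highest: 496
Step 3: The payment equals the second-highest bid: 148
Step 4: Surplus = winner's bid - payment = 496 - 148 = 348

348


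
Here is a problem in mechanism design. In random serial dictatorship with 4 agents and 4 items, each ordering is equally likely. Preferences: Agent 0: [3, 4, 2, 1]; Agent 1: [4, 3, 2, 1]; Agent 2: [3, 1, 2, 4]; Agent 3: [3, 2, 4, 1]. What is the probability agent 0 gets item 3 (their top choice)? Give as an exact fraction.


Step 1: Agent 0 wants item 3
Step 2: There are 24 possible orderings of agents
Step 3: In 8 orderings, agent 0 gets item 3
Step 4: Probability = 8/24 = 1/3

1/3


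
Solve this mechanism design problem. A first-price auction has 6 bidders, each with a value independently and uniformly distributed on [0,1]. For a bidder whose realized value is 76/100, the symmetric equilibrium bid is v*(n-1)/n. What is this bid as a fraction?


Step 1: The symmetric BNE bidding function is b(v) = v * (n-1) / n
Step 2: Substitute v = 19/25 and n = 6
Step 3: b = 19/25 * 5/6
Step 4: b = 19/30

19/30


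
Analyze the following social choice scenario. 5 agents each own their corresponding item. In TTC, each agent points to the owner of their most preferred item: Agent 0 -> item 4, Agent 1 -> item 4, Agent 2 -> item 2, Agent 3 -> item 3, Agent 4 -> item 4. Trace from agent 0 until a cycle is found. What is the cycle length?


Step 1: Trace the pointer graph from agent 0: 0 -> 4 -> 4
Step 2: A cycle is detected when we revisit agent 4
Step 3: The cycle is: 4 -> 4
Step 4: Cycle length = 1

1


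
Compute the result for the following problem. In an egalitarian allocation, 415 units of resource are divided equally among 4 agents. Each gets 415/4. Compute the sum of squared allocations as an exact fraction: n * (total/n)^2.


Step 1: Each agent's share = 415/4
Step 2: Square of each share = (415/4)^2 = 172225/16
Step 3: Sum of squares = 4 * 172225/16 = 172225/4

172225/4


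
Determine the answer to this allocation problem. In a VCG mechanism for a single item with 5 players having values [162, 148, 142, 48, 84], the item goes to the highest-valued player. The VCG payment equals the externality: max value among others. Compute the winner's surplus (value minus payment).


Step 1: The winner is the agent with the highest value: agent 0 with value 162
Step 2: Values of other agents: [148, 142, 48, 84]
Step 3: VCG payment = max of others' values = 148
Step 4: Surplus = 162 - 148 = 14

14


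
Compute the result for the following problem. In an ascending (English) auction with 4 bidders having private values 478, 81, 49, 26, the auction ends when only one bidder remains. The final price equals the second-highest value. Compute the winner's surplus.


Step 1: Identify the highest value: 478
Step 2: Identify the second-highest value: 81
Step 3: The final price = second-highest value = 81
Step 4: Surplus = 478 - 81 = 397

397


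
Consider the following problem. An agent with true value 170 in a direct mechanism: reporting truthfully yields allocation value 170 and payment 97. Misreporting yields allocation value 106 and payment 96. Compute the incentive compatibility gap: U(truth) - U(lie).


Step 1: U(truth) = value - payment = 170 - 97 = 73
Step 2: U(lie) = allocation - payment = 106 - 96 = 10
Step 3: IC gap = 73 - 10 = 63

63


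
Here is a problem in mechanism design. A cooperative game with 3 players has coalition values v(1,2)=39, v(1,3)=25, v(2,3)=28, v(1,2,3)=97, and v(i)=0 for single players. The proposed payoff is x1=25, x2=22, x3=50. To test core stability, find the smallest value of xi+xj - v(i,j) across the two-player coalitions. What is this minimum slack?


Step 1: Slack for coalition (1,2): x1+x2 - v12 = 47 - 39 = 8
Step 2: Slack for coalition (1,3): x1+x3 - v13 = 75 - 25 = 50
Step 3: Slack for coalition (2,3): x2+x3 - v23 = 72 - 28 = 44
Step 4: Minimum slack = min(8, 50, 44) = 8, attained by (1,2); no pair can gain by deviating, so the allocation is in the core

8


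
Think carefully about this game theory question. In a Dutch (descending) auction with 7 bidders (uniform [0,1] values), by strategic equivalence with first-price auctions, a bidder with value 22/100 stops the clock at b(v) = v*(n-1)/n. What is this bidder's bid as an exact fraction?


Step 1: Dutch auctions are strategically equivalent to first-price auctions
Step 2: The equilibrium bid is b(v) = v*(n-1)/n
Step 3: b = 11/50 * 6/7
Step 4: b = 33/175

33/175


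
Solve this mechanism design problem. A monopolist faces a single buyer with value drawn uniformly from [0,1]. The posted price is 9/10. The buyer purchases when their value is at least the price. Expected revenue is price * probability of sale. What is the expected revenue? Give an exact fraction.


Step 1: Posted price r = 9/10, value support [0,1]
Step 2: P(v >= r) = (1 - 9/10)/1 = 1/10
Step 3: Expected revenue = r * P(v >= r) = 9/10 * 1/10
Step 4: Revenue = 9/100

9/100


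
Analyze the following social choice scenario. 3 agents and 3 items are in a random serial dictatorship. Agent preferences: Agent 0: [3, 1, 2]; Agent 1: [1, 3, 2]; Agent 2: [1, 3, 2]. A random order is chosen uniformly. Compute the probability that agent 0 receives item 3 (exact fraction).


Step 1: Agent 0 wants item 3
Step 2: There are 6 possible orderings of agents
Step 3: In 4 orderings, agent 0 gets item 3
Step 4: Probability = 4/6 = 2/3

2/3


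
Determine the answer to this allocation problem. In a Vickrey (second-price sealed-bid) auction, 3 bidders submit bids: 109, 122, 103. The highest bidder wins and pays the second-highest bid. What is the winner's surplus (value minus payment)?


Step 1: Sort bids in descending order: 122, 109, 103
Step 2: The winning bid is the highest: 122
Step 3: The payment equals the second-highest bid: 109
Step 4: Surplus = winner's bid - payment = 122 - 109 = 13

13


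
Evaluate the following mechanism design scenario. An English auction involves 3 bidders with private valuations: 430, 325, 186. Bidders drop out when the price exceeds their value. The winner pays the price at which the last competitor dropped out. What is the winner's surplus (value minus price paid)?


Step 1: Identify the highest value: 430
Step 2: Identify the second-highest value: 325
Step 3: The final price = second-highest value = 325
Step 4: Surplus = 430 - 325 = 105

105


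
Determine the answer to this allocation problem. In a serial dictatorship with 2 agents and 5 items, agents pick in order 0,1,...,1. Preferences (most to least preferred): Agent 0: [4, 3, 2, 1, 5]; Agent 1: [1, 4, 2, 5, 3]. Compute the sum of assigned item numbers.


Step 1: Agent 0 picks item 4
Step 2: Agent 1 picks item 1
Step 3: Sum = 4 + 1 = 5

5


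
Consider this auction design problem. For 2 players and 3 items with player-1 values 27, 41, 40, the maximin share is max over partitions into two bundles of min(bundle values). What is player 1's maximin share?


Step 1: Item values = 27, 41, 40
Step 2: Enumerate all 2-bundle partitions and take the smaller bundle:
  Partition 1: {27} vs {41,40} -> bundles 27, 81; min = 27
  Partition 2: {41} vs {27,40} -> bundles 41, 67; min = 41
  Partition 3: {40} vs {27,41} -> bundles 40, 68; min = 40
Step 3: MMS = max(27, 41, 40) = 41

41


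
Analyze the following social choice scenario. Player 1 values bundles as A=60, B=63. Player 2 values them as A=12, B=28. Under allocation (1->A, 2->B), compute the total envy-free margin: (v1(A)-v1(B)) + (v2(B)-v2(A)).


Step 1: Player 1's margin = v1(A) - v1(B) = 60 - 63 = -3
Step 2: Player 2's margin = v2(B) - v2(A) = 28 - 12 = 16
Step 3: Total margin = -3 + 16 = 13

13


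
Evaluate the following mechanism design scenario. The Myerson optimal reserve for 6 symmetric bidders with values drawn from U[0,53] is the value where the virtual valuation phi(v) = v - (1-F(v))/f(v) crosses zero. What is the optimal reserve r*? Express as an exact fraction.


Step 1: For U[0,53], F(v) = v/53 and f(v) = 1/53
Step 2: phi(v) = v - (1 - v/53)/(1/53) = v - (53 - v) = 2v - 53
Step 3: Set phi(r*) = 0: 2r* - 53 = 0
Step 4: r* = 53/2 (the number of bidders n = 6 does not enter)

53/2


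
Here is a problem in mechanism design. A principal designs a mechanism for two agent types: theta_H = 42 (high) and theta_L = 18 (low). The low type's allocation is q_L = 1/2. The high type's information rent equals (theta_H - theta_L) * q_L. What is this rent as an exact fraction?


Step 1: theta_H - theta_L = 42 - 18 = 24
Step 2: Information rent = (theta_H - theta_L) * q_L
Step 3: = 24 * 1/2
Step 4: = 12

12


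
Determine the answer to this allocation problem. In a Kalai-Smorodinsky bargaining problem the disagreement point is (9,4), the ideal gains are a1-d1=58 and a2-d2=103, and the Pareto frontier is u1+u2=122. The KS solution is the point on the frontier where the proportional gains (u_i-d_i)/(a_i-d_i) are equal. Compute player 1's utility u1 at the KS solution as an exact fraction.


Step 1: At the KS point, (u1-d1)/r1 = (u2-d2)/r2 = t and u1+u2 = 122
Step 2: u1 = d1 + r1*t and u2 = d2 + r2*t, so (d1 + r1*t) + (d2 + r2*t) = 122
Step 3: t = (122 - 9 - 4)/(58 + 103) = 109/161
Step 4: u1 = d1 + r1*t = 9 + 58 * 109/161 = 7771/161
Step 5: (Check: u2 = d2 + r2*t = 11871/161; u1+u2 = 7771/161 + 11871/161 = 122, on the frontier.)

7771/161


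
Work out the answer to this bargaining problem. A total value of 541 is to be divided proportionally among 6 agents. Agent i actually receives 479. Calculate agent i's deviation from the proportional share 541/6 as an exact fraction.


Step 1: Proportional share = 541/6
Step 2: Agent's actual allocation = 479
Step 3: Excess = 479 - 541/6 = 2333/6

2333/6


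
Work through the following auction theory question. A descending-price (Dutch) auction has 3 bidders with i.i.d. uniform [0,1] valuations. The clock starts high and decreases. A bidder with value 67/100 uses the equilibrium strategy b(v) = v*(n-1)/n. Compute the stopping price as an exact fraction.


Step 1: Dutch auctions are strategically equivalent to first-price auctions
Step 2: The equilibrium bid is b(v) = v*(n-1)/n
Step 3: b = 67/100 * 2/3
Step 4: b = 67/150

67/150


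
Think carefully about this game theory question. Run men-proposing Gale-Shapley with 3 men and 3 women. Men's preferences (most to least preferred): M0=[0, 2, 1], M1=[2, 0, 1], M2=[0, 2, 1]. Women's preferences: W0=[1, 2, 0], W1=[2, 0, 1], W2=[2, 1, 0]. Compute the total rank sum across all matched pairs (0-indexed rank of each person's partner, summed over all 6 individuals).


Step 1: Run Gale-Shapley (men propose, women hold best offer):
  M0 proposes to W0; she accepts
  M1 proposes to W2; she accepts
  M2 proposes to W0; she switches from M0
  M0 proposes to W2; rejected
  M0 proposes to W1; she accepts
Step 2: Final matching: W0-M2, W1-M0, W2-M1
Step 3: 0-indexed ranks (man's rank of his match, then woman's): 0 + 1 + 2 + 1 + 0 + 1
Step 4: Total rank sum = 5

5


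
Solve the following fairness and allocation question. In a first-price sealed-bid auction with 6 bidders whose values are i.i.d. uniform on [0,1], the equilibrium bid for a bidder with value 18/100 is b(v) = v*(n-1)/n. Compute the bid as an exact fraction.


Step 1: The symmetric BNE bidding function is b(v) = v * (n-1) / n
Step 2: Substitute v = 9/50 and n = 6
Step 3: b = 9/50 * 5/6
Step 4: b = 3/20

3/20


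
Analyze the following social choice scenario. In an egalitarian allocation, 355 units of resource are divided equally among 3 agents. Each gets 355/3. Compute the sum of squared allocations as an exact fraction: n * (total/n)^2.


Step 1: Each agent's share = 355/3
Step 2: Square of each share = (355/3)^2 = 126025/9
Step 3: Sum of squares = 3 * 126025/9 = 126025/3

126025/3


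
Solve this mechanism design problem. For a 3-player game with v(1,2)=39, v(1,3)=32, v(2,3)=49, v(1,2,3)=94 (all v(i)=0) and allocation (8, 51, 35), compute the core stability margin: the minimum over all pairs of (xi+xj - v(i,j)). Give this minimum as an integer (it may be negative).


Step 1: Slack for coalition (1,2): x1+x2 - v12 = 59 - 39 = 20
Step 2: Slack for coalition (1,3): x1+x3 - v13 = 43 - 32 = 11
Step 3: Slack for coalition (2,3): x2+x3 - v23 = 86 - 49 = 37
Step 4: Minimum slack = min(20, 11, 37) = 11, attained by (1,3); no pair can gain by deviating, so the allocation is in the core

11


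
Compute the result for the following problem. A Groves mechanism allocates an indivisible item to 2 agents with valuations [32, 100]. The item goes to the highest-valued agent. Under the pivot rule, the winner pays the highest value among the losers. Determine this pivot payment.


Step 1: The efficient winner is agent 1 with value 100
Step 2: Other agents' values: [32]
Step 3: Pivot payment = max(others) = 32
Step 4: The winner pays 32

32


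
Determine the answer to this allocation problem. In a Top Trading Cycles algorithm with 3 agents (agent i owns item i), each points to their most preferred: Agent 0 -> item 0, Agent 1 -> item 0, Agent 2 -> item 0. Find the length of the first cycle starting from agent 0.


Step 1: Trace the pointer graph from agent 0: 0 -> 0
Step 2: A cycle is detected when we revisit agent 0
Step 3: The cycle is: 0 -> 0
Step 4: Cycle length = 1

1


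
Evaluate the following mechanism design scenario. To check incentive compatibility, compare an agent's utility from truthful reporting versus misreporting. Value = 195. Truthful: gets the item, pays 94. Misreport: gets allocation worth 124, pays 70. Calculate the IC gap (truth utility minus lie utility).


Step 1: U(truth) = value - payment = 195 - 94 = 101
Step 2: U(lie) = allocation - payment = 124 - 70 = 54
Step 3: IC gap = 101 - 54 = 47

47


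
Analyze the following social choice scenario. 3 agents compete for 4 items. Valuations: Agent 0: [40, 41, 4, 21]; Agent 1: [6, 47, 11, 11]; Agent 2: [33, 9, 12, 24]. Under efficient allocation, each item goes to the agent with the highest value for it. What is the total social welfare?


Step 1: For each item, find the maximum value among all agents.
Step 2: Item 0 -> Agent 0 (value 40)
Step 3: Item 1 -> Agent 1 (value 47)
Step 4: Item 2 -> Agent 2 (value 12)
Step 5: Item 3 -> Agent 2 (value 24)
Step 6: Total welfare = 40 + 47 + 12 + 24 = 123

123


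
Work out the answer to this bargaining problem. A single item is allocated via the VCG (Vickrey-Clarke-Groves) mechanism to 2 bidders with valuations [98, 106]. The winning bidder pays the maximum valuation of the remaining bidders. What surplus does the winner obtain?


Step 1: The winner is the agent with the highest value: agent 1 with value 106
Step 2: Values of other agents: [98]
Step 3: VCG payment = max of others' values = 98
Step 4: Surplus = 106 - 98 = 8

8


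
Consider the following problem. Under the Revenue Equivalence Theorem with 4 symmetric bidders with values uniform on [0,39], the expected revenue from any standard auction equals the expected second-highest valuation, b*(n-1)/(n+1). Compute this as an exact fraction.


Step 1: By Revenue Equivalence, expected revenue = b*(n-1)/(n+1)
Step 2: Substituting n = 4, b = 39
Step 3: Revenue = 39*(4-1)/(4+1) = 39*3/5
Step 4: Revenue = 117/5

117/5


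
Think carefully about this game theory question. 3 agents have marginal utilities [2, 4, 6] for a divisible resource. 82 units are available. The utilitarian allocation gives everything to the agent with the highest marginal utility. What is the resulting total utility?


Step 1: The marginal utilities are [2, 4, 6]
Step 2: The highest marginal utility is 6
Step 3: All 82 units go to that agent
Step 4: Total utility = 6 * 82 = 492

492


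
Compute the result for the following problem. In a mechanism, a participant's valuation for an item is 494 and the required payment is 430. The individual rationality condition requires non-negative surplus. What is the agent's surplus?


Step 1: Surplus = value - payment = 494 - 430 = 64
Step 2: IR is satisfied (surplus >= 0)

64


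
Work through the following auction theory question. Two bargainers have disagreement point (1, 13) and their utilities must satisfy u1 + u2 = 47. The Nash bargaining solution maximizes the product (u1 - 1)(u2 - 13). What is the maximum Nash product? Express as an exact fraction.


Step 1: The Nash solution splits surplus symmetrically above the disagreement point
Step 2: u1 = (total + d1 - d2)/2 = (47 + 1 - 13)/2 = 35/2
Step 3: u2 = (total - d1 + d2)/2 = (47 - 1 + 13)/2 = 59/2
Step 4: Nash product = (35/2 - 1) * (59/2 - 13)
Step 5: = 33/2 * 33/2 = 1089/4

1089/4


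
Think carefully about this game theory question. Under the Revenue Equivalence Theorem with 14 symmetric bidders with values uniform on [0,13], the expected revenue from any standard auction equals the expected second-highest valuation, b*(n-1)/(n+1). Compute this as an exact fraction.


Step 1: By Revenue Equivalence, expected revenue = b*(n-1)/(n+1)
Step 2: Substituting n = 14, b = 13
Step 3: Revenue = 13*(14-1)/(14+1) = 13*13/15
Step 4: Revenue = 169/15

169/15


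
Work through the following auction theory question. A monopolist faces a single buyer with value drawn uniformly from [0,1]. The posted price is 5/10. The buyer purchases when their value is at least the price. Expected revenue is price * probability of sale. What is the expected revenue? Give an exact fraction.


Step 1: Posted price r = 1/2, value support [0,1]
Step 2: P(v >= r) = (1 - 1/2)/1 = 1/2
Step 3: Expected revenue = r * P(v >= r) = 1/2 * 1/2
Step 4: Revenue = 1/4

1/4


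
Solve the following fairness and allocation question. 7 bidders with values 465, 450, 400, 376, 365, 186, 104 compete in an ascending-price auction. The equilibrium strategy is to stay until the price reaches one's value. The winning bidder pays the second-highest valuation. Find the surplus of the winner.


Step 1: Identify the highest value: 465
Step 2: Identify the second-highest value: 450
Step 3: The final price = second-highest value = 450
Step 4: Surplus = 465 - 450 = 15

15


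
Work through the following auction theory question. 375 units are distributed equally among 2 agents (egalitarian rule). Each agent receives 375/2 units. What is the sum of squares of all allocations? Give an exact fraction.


Step 1: Each agent's share = 375/2
Step 2: Square of each share = (375/2)^2 = 140625/4
Step 3: Sum of squares = 2 * 140625/4 = 140625/2

140625/2


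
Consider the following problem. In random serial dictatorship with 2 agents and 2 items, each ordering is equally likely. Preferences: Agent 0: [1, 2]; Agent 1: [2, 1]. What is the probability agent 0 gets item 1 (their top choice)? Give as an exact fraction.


Step 1: Agent 0 wants item 1
Step 2: There are 2 possible orderings of agents
Step 3: In 2 orderings, agent 0 gets item 1
Step 4: Probability = 2/2 = 1

1


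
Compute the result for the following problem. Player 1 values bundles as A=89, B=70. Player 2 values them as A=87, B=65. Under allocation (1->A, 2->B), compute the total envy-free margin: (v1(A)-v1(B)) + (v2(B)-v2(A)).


Step 1: Player 1's margin = v1(A) - v1(B) = 89 - 70 = 19
Step 2: Player 2's margin = v2(B) - v2(A) = 65 - 87 = -22
Step 3: Total margin = 19 + -22 = -3

-3


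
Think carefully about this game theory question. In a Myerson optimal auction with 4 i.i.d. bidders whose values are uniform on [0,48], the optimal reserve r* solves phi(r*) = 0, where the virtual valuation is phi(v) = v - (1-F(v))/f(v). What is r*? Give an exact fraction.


Step 1: For U[0,48], F(v) = v/48 and f(v) = 1/48
Step 2: phi(v) = v - (1 - v/48)/(1/48) = v - (48 - v) = 2v - 48
Step 3: Set phi(r*) = 0: 2r* - 48 = 0
Step 4: r* = 48/2 = 24 (the number of bidders n = 4 does not enter)

24


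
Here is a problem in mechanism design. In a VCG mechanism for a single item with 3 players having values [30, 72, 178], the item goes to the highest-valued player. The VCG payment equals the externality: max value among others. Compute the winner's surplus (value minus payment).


Step 1: The winner is the agent with the highest value: agent 2 with value 178
Step 2: Values of other agents: [30, 72]
Step 3: VCG payment = max of others' values = 72
Step 4: Surplus = 178 - 72 = 106

106


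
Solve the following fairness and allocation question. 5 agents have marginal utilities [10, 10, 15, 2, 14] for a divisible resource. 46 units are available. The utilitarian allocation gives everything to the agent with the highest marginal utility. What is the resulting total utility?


Step 1: The marginal utilities are [10, 10, 15, 2, 14]
Step 2: The highest marginal utility is 15
Step 3: All 46 units go to that agent
Step 4: Total utility = 15 * 46 = 690

690


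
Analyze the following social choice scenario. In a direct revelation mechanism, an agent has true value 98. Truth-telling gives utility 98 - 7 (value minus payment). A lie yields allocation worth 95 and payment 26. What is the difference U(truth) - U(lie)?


Step 1: U(truth) = value - payment = 98 - 7 = 91
Step 2: U(lie) = allocation - payment = 95 - 26 = 69
Step 3: IC gap = 91 - 69 = 22

22


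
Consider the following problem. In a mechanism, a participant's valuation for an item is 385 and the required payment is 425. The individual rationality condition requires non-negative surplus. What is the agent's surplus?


Step 1: Surplus = value - payment = 385 - 425 = -40
Step 2: IR is violated (surplus < 0)

-40


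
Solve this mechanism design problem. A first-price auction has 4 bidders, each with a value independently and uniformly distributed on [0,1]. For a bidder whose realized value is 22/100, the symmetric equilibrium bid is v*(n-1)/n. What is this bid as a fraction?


Step 1: The symmetric BNE bidding function is b(v) = v * (n-1) / n
Step 2: Substitute v = 11/50 and n = 4
Step 3: b = 11/50 * 3/4
Step 4: b = 33/200

33/200


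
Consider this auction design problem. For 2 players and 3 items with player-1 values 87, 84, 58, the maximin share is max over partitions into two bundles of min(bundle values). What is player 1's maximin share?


Step 1: Item values = 87, 84, 58
Step 2: Enumerate all 2-bundle partitions and take the smaller bundle:
  Partition 1: {87} vs {84,58} -> bundles 87, 142; min = 87
  Partition 2: {84} vs {87,58} -> bundles 84, 145; min = 84
  Partition 3: {58} vs {87,84} -> bundles 58, 171; min = 58
Step 3: MMS = max(87, 84, 58) = 87

87


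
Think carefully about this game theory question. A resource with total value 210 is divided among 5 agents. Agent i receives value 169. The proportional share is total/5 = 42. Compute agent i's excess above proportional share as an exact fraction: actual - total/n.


Step 1: Proportional share = 210/5 = 42
Step 2: Agent's actual allocation = 169
Step 3: Excess = 169 - 42 = 127

127


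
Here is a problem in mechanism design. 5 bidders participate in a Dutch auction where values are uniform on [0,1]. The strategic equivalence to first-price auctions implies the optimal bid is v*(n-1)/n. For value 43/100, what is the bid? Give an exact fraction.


Step 1: Dutch auctions are strategically equivalent to first-price auctions
Step 2: The equilibrium bid is b(v) = v*(n-1)/n
Step 3: b = 43/100 * 4/5
Step 4: b = 43/125

43/125


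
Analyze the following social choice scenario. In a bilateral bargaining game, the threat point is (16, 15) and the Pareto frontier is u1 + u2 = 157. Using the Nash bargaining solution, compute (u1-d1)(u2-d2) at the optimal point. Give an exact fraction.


Step 1: The Nash solution splits surplus symmetrically above the disagreement point
Step 2: u1 = (total + d1 - d2)/2 = (157 + 16 - 15)/2 = 79
Step 3: u2 = (total - d1 + d2)/2 = (157 - 16 + 15)/2 = 78
Step 4: Nash product = (79 - 16) * (78 - 15)
Step 5: = 63 * 63 = 3969

3969


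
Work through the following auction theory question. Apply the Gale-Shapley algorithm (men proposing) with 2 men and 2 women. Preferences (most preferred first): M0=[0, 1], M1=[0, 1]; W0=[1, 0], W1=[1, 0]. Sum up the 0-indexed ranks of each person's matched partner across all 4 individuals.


Step 1: Run Gale-Shapley (men propose, women hold best offer):
  M0 proposes to W0; she accepts
  M1 proposes to W0; she switches from M0
  M0 proposes to W1; she accepts
Step 2: Final matching: W0-M1, W1-M0
Step 3: 0-indexed ranks (man's rank of his match, then woman's): 0 + 0 + 1 + 1
Step 4: Total rank sum = 2

2


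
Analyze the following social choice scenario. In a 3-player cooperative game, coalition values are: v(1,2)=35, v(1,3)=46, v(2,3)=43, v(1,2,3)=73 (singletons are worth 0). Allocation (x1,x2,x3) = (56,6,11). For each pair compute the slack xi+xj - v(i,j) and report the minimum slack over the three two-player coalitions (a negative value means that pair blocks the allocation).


Step 1: Slack for coalition (1,2): x1+x2 - v12 = 62 - 35 = 27
Step 2: Slack for coalition (1,3): x1+x3 - v13 = 67 - 46 = 21
Step 3: Slack for coalition (2,3): x2+x3 - v23 = 17 - 43 = -26
Step 4: Minimum slack = min(27, 21, -26) = -26, attained by (2,3); coalition (2,3) can block (slack < 0), so the allocation is not in the core

-26


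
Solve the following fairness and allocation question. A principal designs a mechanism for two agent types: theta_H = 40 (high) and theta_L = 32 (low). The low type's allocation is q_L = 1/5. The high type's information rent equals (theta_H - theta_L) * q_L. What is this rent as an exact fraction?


Step 1: theta_H - theta_L = 40 - 32 = 8
Step 2: Information rent = (theta_H - theta_L) * q_L
Step 3: = 8 * 1/5
Step 4: = 8/5

8/5


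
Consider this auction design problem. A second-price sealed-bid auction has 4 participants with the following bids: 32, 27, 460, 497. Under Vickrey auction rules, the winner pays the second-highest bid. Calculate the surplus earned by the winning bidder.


Step 1: Sort bids in descending order: 497, 460, 32, 27
Step 2: The winning bid is the highest: 497
Step 3: The payment equals the second-highest bid: 460
Step 4: Surplus = winner's bid - payment = 497 - 460 = 37

37


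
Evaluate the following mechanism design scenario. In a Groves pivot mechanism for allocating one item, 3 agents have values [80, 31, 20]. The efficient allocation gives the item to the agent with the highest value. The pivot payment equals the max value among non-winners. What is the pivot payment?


Step 1: The efficient winner is agent 0 with value 80
Step 2: Other agents' values: [31, 20]
Step 3: Pivot payment = max(others) = 31
Step 4: The winner pays 31

31


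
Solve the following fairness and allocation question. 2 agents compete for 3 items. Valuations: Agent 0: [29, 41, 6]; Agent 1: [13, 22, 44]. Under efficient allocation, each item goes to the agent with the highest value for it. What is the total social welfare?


Step 1: For each item, find the maximum value among all agents.
Step 2: Item 0 -> Agent 0 (value 29)
Step 3: Item 1 -> Agent 0 (value 41)
Step 4: Item 2 -> Agent 1 (value 44)
Step 5: Total welfare = 29 + 41 + 44 = 114

114


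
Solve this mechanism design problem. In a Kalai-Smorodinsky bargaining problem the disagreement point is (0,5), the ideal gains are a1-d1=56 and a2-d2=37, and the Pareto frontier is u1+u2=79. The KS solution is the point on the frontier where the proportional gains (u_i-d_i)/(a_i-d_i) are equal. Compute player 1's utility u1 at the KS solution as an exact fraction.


Step 1: At the KS point, (u1-d1)/r1 = (u2-d2)/r2 = t and u1+u2 = 79
Step 2: u1 = d1 + r1*t and u2 = d2 + r2*t, so (d1 + r1*t) + (d2 + r2*t) = 79
Step 3: t = (79 - 0 - 5)/(56 + 37) = 74/93
Step 4: u1 = d1 + r1*t = 0 + 56 * 74/93 = 4144/93
Step 5: (Check: u2 = d2 + r2*t = 3203/93; u1+u2 = 4144/93 + 3203/93 = 79, on the frontier.)

4144/93


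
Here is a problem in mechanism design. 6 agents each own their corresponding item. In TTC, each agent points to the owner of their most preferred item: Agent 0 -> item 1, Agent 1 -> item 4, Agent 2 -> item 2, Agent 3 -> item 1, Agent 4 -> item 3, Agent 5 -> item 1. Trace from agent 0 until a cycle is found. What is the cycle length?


Step 1: Trace the pointer graph from agent 0: 0 -> 1 -> 4 -> 3 -> 1
Step 2: A cycle is detected when we revisit agent 1
Step 3: The cycle is: 1 -> 4 -> 3 -> 1
Step 4: Cycle length = 3

3


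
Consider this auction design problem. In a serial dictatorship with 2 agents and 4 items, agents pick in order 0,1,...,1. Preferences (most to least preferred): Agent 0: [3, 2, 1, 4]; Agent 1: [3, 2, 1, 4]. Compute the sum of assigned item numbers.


Step 1: Agent 0 picks item 3
Step 2: Agent 1 picks item 2
Step 3: Sum = 3 + 2 = 5

5


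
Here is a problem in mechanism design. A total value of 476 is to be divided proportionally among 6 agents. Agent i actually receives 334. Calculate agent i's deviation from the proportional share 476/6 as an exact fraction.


Step 1: Proportional share = 476/6 = 238/3
Step 2: Agent's actual allocation = 334
Step 3: Excess = 334 - 238/3 = 764/3

764/3


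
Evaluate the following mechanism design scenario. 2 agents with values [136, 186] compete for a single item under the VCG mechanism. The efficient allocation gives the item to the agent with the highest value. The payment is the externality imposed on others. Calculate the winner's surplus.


Step 1: The winner is the agent with the highest value: agent 1 with value 186
Step 2: Values of other agents: [136]
Step 3: VCG payment = max of others' values = 136
Step 4: Surplus = 186 - 136 = 50

50


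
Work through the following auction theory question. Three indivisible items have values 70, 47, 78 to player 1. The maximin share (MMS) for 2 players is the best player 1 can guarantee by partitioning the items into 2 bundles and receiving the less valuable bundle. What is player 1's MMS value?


Step 1: Item values = 70, 47, 78
Step 2: Enumerate all 2-bundle partitions and take the smaller bundle:
  Partition 1: {70} vs {47,78} -> bundles 70, 125; min = 70
  Partition 2: {47} vs {70,78} -> bundles 47, 148; min = 47
  Partition 3: {78} vs {70,47} -> bundles 78, 117; min = 78
Step 3: MMS = max(70, 47, 78) = 78

78


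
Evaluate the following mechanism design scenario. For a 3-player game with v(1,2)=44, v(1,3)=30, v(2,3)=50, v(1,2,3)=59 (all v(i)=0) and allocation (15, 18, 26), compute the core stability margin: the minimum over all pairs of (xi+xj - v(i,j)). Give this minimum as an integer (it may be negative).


Step 1: Slack for coalition (1,2): x1+x2 - v12 = 33 - 44 = -11
Step 2: Slack for coalition (1,3): x1+x3 - v13 = 41 - 30 = 11
Step 3: Slack for coalition (2,3): x2+x3 - v23 = 44 - 50 = -6
Step 4: Minimum slack = min(-11, 11, -6) = -11, attained by (1,2); coalition (1,2) can block (slack < 0), so the allocation is not in the core

-11


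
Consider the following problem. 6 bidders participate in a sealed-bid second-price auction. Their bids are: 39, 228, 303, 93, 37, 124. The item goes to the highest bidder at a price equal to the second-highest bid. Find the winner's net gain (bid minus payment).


Step 1: Sort bids in descending order: 303, 228, 124, 93, 39, 37
Step 2: The winning bid is the highest: 303
Step 3: The payment equals the second-highest bid: 228
Step 4: Surplus = winner's bid - payment = 303 - 228 = 75

75


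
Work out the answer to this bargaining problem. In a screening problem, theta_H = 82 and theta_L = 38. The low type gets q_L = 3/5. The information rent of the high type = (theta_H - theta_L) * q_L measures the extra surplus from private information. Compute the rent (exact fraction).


Step 1: theta_H - theta_L = 82 - 38 = 44
Step 2: Information rent = (theta_H - theta_L) * q_L
Step 3: = 44 * 3/5
Step 4: = 132/5

132/5


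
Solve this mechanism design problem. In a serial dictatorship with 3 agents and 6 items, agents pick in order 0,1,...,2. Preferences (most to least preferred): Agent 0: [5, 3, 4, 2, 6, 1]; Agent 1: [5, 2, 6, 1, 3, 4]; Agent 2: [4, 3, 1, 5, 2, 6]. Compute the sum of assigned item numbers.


Step 1: Agent 0 picks item 5
Step 2: Agent 1 picks item 2
Step 3: Agent 2 picks item 4
Step 4: Sum = 5 + 2 + 4 = 11

11


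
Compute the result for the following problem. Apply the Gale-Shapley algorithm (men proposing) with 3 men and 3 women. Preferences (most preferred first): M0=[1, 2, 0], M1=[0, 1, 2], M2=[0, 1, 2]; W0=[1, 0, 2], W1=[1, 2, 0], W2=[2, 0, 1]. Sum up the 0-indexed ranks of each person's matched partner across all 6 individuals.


Step 1: Run Gale-Shapley (men propose, women hold best offer):
  M0 proposes to W1; she accepts
  M1 proposes to W0; she accepts
  M2 proposes to W0; rejected
  M2 proposes to W1; she switches from M0
  M0 proposes to W2; she accepts
Step 2: Final matching: W0-M1, W1-M2, W2-M0
Step 3: 0-indexed ranks (man's rank of his match, then woman's): 0 + 0 + 1 + 1 + 1 + 1
Step 4: Total rank sum = 4

4


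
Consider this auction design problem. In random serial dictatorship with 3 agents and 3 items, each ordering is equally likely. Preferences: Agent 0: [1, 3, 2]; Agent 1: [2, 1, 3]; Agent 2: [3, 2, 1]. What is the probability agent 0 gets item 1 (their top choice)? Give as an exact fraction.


Step 1: Agent 0 wants item 1
Step 2: There are 6 possible orderings of agents
Step 3: In 6 orderings, agent 0 gets item 1
Step 4: Probability = 6/6 = 1

1


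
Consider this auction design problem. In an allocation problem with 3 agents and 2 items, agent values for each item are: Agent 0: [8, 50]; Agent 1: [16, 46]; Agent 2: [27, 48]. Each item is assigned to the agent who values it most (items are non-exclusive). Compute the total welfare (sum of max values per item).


Step 1: For each item, find the maximum value among all agents.
Step 2: Item 0 -> Agent 2 (value 27)
Step 3: Item 1 -> Agent 0 (value 50)
Step 4: Total welfare = 27 + 50 = 77

77


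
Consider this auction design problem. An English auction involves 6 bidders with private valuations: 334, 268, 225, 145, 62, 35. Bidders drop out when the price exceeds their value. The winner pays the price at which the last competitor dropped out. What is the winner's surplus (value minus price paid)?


Step 1: Identify the highest value: 334
Step 2: Identify the second-highest value: 268
Step 3: The final price = second-highest value = 268
Step 4: Surplus = 334 - 268 = 66

66


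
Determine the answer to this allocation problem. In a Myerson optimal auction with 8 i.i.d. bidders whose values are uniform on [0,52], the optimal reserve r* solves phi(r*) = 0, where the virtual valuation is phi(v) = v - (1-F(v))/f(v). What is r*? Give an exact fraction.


Step 1: For U[0,52], F(v) = v/52 and f(v) = 1/52
Step 2: phi(v) = v - (1 - v/52)/(1/52) = v - (52 - v) = 2v - 52
Step 3: Set phi(r*) = 0: 2r* - 52 = 0
Step 4: r* = 52/2 = 26 (the number of bidders n = 8 does not enter)

26


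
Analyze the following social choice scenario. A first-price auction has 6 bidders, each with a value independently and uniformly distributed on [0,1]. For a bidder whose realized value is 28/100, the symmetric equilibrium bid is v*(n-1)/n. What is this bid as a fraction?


Step 1: The symmetric BNE bidding function is b(v) = v * (n-1) / n
Step 2: Substitute v = 7/25 and n = 6
Step 3: b = 7/25 * 5/6
Step 4: b = 7/30

7/30


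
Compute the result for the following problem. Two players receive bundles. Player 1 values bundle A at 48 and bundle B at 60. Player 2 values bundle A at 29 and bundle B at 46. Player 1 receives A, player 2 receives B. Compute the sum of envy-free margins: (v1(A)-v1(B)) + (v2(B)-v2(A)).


Step 1: Player 1's margin = v1(A) - v1(B) = 48 - 60 = -12
Step 2: Player 2's margin = v2(B) - v2(A) = 46 - 29 = 17
Step 3: Total margin = -12 + 17 = 5

5
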